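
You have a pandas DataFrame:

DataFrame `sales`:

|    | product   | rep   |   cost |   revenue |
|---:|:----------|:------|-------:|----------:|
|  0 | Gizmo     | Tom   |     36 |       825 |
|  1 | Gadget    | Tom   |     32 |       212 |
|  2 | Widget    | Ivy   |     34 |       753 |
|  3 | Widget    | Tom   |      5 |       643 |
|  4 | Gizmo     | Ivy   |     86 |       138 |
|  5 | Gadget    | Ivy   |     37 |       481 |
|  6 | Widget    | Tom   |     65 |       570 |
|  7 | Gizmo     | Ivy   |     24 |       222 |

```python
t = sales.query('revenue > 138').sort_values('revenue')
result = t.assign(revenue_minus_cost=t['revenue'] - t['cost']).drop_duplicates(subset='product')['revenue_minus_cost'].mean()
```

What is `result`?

filter rows where revenue > 138:
  product  rep  cost  revenue
0   Gizmo  Tom    36      825
1  Gadget  Tom    32      212
2  Widget  Ivy    34      753
3  Widget  Tom     5      643
5  Gadget  Ivy    37      481
6  Widget  Tom    65      570
7   Gizmo  Ivy    24      222
sort by revenue:
  product  rep  cost  revenue
1  Gadget  Tom    32      212
7   Gizmo  Ivy    24      222
5  Gadget  Ivy    37      481
6  Widget  Tom    65      570
3  Widget  Tom     5      643
2  Widget  Ivy    34      753
0   Gizmo  Tom    36      825
add column revenue_minus_cost = t['revenue'] - t['cost']:
  product  rep  cost  revenue  revenue_minus_cost
1  Gadget  Tom    32      212                 180
7   Gizmo  Ivy    24      222                 198
5  Gadget  Ivy    37      481                 444
6  Widget  Tom    65      570                 505
3  Widget  Tom     5      643                 638
2  Widget  Ivy    34      753                 719
0   Gizmo  Tom    36      825                 789
drop duplicate product (keep=first):
  product  rep  cost  revenue  revenue_minus_cost
1  Gadget  Tom    32      212                 180
7   Gizmo  Ivy    24      222                 198
6  Widget  Tom    65      570                 505
mean of column 'revenue_minus_cost' → 294.333333333

294.333333333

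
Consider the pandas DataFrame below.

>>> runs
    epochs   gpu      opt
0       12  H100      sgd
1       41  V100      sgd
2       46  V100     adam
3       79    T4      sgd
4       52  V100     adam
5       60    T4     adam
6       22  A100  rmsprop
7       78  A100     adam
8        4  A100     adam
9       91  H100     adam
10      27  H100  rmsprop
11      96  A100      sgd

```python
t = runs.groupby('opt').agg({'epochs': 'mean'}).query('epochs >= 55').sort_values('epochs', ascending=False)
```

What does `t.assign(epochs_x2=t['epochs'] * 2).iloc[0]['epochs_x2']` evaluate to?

group by opt, mean of epochs:
            epochs
opt               
adam     55.166667
rmsprop  24.500000
sgd      57.000000
filter rows where epochs >= 55:
         epochs
opt            
adam  55.166667
sgd   57.000000
sort by epochs descending:
         epochs
opt            
sgd   57.000000
adam  55.166667
add column epochs_x2 = t['epochs'] * 2:
         epochs   epochs_x2
opt                        
sgd   57.000000  114.000000
adam  55.166667  110.333333
Finally, value at position 0, column 'epochs_x2' = 114.0.

114.0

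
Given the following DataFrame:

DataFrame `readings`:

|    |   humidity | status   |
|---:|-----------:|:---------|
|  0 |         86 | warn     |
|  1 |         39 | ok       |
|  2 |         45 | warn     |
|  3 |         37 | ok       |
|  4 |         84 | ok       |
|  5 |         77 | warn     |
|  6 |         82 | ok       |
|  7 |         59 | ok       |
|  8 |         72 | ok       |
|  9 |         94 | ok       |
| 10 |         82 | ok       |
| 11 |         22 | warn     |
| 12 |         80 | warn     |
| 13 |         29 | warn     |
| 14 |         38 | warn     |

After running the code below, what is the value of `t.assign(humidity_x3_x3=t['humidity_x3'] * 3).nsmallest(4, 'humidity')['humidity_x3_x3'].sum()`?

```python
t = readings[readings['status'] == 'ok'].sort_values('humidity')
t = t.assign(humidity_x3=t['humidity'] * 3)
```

filter rows where status == 'ok':
    humidity status
1         39     ok
3         37     ok
4         84     ok
6         82     ok
7         59     ok
8         72     ok
9         94     ok
10        82     ok
sort by humidity:
    humidity status
3         37     ok
1         39     ok
7         59     ok
8         72     ok
6         82     ok
10        82     ok
4         84     ok
9         94     ok
add column humidity_x3 = t['humidity'] * 3:
    humidity status  humidity_x3
3         37     ok          111
1         39     ok          117
7         59     ok          177
8         72     ok          216
6         82     ok          246
10        82     ok          246
4         84     ok          252
9         94     ok          282
add column humidity_x3_x3 = t['humidity_x3'] * 3:
    humidity status  humidity_x3  humidity_x3_x3
3         37     ok          111             333
1         39     ok          117             351
7         59     ok          177             531
8         72     ok          216             648
6         82     ok          246             738
10        82     ok          246             738
4         84     ok          252             756
9         94     ok          282             846
take 4 rows with smallest humidity:
   humidity status  humidity_x3  humidity_x3_x3
3        37     ok          111             333
1        39     ok          117             351
7        59     ok          177             531
8        72     ok          216             648
Then the sum of column 'humidity_x3_x3': 1863

1863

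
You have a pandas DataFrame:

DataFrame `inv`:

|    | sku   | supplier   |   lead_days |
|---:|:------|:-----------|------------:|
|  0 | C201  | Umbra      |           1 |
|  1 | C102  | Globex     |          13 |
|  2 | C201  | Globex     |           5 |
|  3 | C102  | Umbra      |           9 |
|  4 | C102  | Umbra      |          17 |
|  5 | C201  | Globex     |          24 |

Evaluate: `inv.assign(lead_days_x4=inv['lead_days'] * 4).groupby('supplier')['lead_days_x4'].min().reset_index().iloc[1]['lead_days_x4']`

add column lead_days_x4 = inv['lead_days'] * 4:
    sku supplier  lead_days  lead_days_x4
0  C201    Umbra          1             4
1  C102   Globex         13            52
2  C201   Globex          5            20
3  C102    Umbra          9            36
4  C102    Umbra         17            68
5  C201   Globex         24            96
group by supplier, min of lead_days_x4:
supplier
Globex    20
Umbra      4
Name: lead_days_x4, dtype: int64
reset_index():
  supplier  lead_days_x4
0   Globex            20
1    Umbra             4
Then the value at position 1, column 'lead_days_x4': 4

4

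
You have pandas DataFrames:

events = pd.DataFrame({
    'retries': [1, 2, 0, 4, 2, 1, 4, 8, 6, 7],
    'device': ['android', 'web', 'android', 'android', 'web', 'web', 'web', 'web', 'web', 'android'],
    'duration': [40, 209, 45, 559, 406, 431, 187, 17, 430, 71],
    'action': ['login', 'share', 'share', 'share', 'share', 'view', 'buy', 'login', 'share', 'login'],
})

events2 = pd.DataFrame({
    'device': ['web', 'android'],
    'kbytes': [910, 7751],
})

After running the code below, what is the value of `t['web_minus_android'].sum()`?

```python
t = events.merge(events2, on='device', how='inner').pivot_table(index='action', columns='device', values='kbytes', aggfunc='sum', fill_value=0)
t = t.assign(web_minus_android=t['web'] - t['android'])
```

merge on 'device' (how='inner') → 10 rows:
   retries   device  duration action  kbytes
0        1  android        40  login    7751
1        2      web       209  share     910
2        0  android        45  share    7751
3        4  android       559  share    7751
4        2      web       406  share     910
5        1      web       431   view     910
6        4      web       187    buy     910
7        8      web        17  login     910
8        6      web       430  share     910
9        7  android        71  login    7751
pivot: rows=action, cols=device, sum(kbytes):
device  android   web
action               
buy           0   910
login     15502   910
share     15502  2730
view          0   910
add column web_minus_android = t['web'] - t['android']:
device  android   web  web_minus_android
action                                  
buy           0   910                910
login     15502   910             -14592
share     15502  2730             -12772
view          0   910                910
Taking the sum of column 'web_minus_android' gives -25544.

-25544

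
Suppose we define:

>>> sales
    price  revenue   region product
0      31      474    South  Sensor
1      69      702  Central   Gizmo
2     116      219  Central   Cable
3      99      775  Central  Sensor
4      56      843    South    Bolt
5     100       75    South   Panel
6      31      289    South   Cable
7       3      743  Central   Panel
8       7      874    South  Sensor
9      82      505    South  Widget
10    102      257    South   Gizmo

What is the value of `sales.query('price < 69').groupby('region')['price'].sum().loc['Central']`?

filter rows where price < 69:
   price  revenue   region product
0     31      474    South  Sensor
4     56      843    South    Bolt
6     31      289    South   Cable
7      3      743  Central   Panel
8      7      874    South  Sensor
group by region, sum of price:
region
Central      3
South      125
Name: price, dtype: int64
Taking the value at index 'Central' gives 3.

3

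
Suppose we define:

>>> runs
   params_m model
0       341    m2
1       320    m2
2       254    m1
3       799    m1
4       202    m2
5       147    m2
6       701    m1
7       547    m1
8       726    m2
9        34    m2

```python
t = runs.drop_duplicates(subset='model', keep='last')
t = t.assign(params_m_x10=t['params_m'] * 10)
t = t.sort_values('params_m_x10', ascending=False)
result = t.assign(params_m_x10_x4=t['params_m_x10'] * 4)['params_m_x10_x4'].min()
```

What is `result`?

1360

drop duplicate model (keep=last):
   params_m model
7       547    m1
9        34    m2
add column params_m_x10 = t['params_m'] * 10:
   params_m model  params_m_x10
7       547    m1          5470
9        34    m2           340
sort by params_m_x10 descending:
   params_m model  params_m_x10
7       547    m1          5470
9        34    m2           340
add column params_m_x10_x4 = t['params_m_x10'] * 4:
   params_m model  params_m_x10  params_m_x10_x4
7       547    m1          5470            21880
9        34    m2           340             1360
Finally, min of column 'params_m_x10_x4' = 1360.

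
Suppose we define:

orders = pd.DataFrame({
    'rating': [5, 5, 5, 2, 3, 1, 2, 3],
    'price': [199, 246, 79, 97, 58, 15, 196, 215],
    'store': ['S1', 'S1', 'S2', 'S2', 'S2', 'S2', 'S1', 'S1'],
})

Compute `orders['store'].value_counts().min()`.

4

value_counts of store:
store
S1    4
S2    4
Name: count, dtype: int64
Hence 4.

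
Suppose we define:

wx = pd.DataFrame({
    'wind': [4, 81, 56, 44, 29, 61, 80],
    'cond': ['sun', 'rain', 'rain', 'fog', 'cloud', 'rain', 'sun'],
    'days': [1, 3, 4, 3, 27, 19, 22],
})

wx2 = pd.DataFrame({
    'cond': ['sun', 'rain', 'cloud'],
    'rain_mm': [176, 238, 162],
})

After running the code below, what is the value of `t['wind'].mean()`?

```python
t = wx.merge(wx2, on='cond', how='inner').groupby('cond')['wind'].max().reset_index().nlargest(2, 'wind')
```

80.5

merge on 'cond' (how='inner') → 6 rows:
   wind   cond  days  rain_mm
0     4    sun     1      176
1    81   rain     3      238
2    56   rain     4      238
3    29  cloud    27      162
4    61   rain    19      238
5    80    sun    22      176
group by cond, max of wind:
cond
cloud    29
rain     81
sun      80
Name: wind, dtype: int64
reset_index():
    cond  wind
0  cloud    29
1   rain    81
2    sun    80
take 2 rows with largest wind:
   cond  wind
1  rain    81
2   sun    80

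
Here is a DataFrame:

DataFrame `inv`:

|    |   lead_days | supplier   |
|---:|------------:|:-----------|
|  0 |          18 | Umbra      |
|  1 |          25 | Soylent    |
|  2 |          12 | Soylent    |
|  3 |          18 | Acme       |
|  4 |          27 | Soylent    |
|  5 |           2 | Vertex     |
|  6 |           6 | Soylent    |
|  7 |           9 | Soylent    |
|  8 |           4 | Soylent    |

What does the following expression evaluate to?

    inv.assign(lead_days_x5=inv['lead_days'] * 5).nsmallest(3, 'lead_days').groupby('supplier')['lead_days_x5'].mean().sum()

35.0

add column lead_days_x5 = inv['lead_days'] * 5:
   lead_days supplier  lead_days_x5
0         18    Umbra            90
1         25  Soylent           125
2         12  Soylent            60
3         18     Acme            90
4         27  Soylent           135
5          2   Vertex            10
6          6  Soylent            30
7          9  Soylent            45
8          4  Soylent            20
take 3 rows with smallest lead_days:
   lead_days supplier  lead_days_x5
5          2   Vertex            10
8          4  Soylent            20
6          6  Soylent            30
group by supplier, mean of lead_days_x5:
supplier
Soylent    25.0
Vertex     10.0
Name: lead_days_x5, dtype: float64
Hence 35.0.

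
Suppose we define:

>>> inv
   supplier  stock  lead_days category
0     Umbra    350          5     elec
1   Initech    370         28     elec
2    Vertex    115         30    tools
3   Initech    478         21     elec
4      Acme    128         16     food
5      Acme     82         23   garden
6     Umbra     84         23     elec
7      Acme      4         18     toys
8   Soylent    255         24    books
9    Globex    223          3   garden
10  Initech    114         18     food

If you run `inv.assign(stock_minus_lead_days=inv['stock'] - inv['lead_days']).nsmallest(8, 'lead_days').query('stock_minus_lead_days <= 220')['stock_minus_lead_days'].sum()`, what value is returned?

534

add column stock_minus_lead_days = inv['stock'] - inv['lead_days']:
   supplier  stock  lead_days category  stock_minus_lead_days
0     Umbra    350          5     elec                    345
1   Initech    370         28     elec                    342
2    Vertex    115         30    tools                     85
3   Initech    478         21     elec                    457
4      Acme    128         16     food                    112
5      Acme     82         23   garden                     59
6     Umbra     84         23     elec                     61
7      Acme      4         18     toys                    -14
8   Soylent    255         24    books                    231
9    Globex    223          3   garden                    220
10  Initech    114         18     food                     96
take 8 rows with smallest lead_days:
   supplier  stock  lead_days category  stock_minus_lead_days
9    Globex    223          3   garden                    220
0     Umbra    350          5     elec                    345
4      Acme    128         16     food                    112
7      Acme      4         18     toys                    -14
10  Initech    114         18     food                     96
3   Initech    478         21     elec                    457
5      Acme     82         23   garden                     59
6     Umbra     84         23     elec                     61
filter rows where stock_minus_lead_days <= 220:
   supplier  stock  lead_days category  stock_minus_lead_days
9    Globex    223          3   garden                    220
4      Acme    128         16     food                    112
7      Acme      4         18     toys                    -14
10  Initech    114         18     food                     96
5      Acme     82         23   garden                     59
6     Umbra     84         23     elec                     61
sum of column 'stock_minus_lead_days' → 534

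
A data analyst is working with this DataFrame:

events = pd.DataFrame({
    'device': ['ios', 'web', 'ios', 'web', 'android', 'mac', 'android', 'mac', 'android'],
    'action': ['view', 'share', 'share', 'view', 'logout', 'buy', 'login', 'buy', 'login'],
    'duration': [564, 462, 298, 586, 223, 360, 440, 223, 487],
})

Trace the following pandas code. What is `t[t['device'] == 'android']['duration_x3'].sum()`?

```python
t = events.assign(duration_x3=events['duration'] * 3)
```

3450

add column duration_x3 = events['duration'] * 3:
    device  action  duration  duration_x3
0      ios    view       564         1692
1      web   share       462         1386
2      ios   share       298          894
3      web    view       586         1758
4  android  logout       223          669
5      mac     buy       360         1080
6  android   login       440         1320
7      mac     buy       223          669
8  android   login       487         1461
filter rows where device == 'android':
    device  action  duration  duration_x3
4  android  logout       223          669
6  android   login       440         1320
8  android   login       487         1461
Finally, sum of column 'duration_x3' = 3450.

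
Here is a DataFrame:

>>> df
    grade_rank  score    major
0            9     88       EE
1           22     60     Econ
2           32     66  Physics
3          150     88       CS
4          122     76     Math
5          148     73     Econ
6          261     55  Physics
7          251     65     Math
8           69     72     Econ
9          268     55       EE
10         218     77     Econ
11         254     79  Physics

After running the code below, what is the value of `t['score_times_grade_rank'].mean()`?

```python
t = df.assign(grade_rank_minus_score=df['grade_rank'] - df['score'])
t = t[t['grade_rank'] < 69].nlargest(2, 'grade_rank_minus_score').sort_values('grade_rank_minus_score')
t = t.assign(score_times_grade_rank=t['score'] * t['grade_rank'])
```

add column grade_rank_minus_score = df['grade_rank'] - df['score']:
    grade_rank  score    major  grade_rank_minus_score
0            9     88       EE                     -79
1           22     60     Econ                     -38
2           32     66  Physics                     -34
3          150     88       CS                      62
4          122     76     Math                      46
5          148     73     Econ                      75
6          261     55  Physics                     206
7          251     65     Math                     186
8           69     72     Econ                      -3
9          268     55       EE                     213
10         218     77     Econ                     141
11         254     79  Physics                     175
filter rows where grade_rank < 69:
   grade_rank  score    major  grade_rank_minus_score
0           9     88       EE                     -79
1          22     60     Econ                     -38
2          32     66  Physics                     -34
take 2 rows with largest grade_rank_minus_score:
   grade_rank  score    major  grade_rank_minus_score
2          32     66  Physics                     -34
1          22     60     Econ                     -38
sort by grade_rank_minus_score:
   grade_rank  score    major  grade_rank_minus_score
1          22     60     Econ                     -38
2          32     66  Physics                     -34
add column score_times_grade_rank = t['score'] * t['grade_rank']:
   grade_rank  score    major  grade_rank_minus_score  score_times_grade_rank
1          22     60     Econ                     -38                    1320
2          32     66  Physics                     -34                    2112
So mean() = 1716.0.

1716.0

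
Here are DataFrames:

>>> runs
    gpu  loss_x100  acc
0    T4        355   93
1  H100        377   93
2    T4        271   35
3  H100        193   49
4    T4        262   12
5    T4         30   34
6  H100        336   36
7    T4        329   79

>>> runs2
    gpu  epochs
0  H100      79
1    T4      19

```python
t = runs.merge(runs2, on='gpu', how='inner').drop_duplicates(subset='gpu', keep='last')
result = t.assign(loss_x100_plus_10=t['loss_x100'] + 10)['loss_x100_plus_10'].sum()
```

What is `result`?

685

merge on 'gpu' (how='inner') → 8 rows:
    gpu  loss_x100  acc  epochs
0    T4        355   93      19
1  H100        377   93      79
2    T4        271   35      19
3  H100        193   49      79
4    T4        262   12      19
5    T4         30   34      19
6  H100        336   36      79
7    T4        329   79      19
drop duplicate gpu (keep=last):
    gpu  loss_x100  acc  epochs
6  H100        336   36      79
7    T4        329   79      19
add column loss_x100_plus_10 = t['loss_x100'] + 10:
    gpu  loss_x100  acc  epochs  loss_x100_plus_10
6  H100        336   36      79                346
7    T4        329   79      19                339
Taking the sum of column 'loss_x100_plus_10' gives 685.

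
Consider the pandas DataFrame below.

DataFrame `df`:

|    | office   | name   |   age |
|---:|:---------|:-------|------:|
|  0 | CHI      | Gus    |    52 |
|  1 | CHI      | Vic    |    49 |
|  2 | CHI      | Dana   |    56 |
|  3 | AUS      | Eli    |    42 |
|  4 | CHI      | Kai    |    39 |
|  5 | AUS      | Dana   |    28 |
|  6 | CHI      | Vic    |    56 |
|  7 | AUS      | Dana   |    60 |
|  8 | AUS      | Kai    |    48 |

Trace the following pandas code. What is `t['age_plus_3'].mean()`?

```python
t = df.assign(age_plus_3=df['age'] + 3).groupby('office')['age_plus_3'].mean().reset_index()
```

50.45

add column age_plus_3 = df['age'] + 3:
  office  name  age  age_plus_3
0    CHI   Gus   52          55
1    CHI   Vic   49          52
2    CHI  Dana   56          59
3    AUS   Eli   42          45
4    CHI   Kai   39          42
5    AUS  Dana   28          31
6    CHI   Vic   56          59
7    AUS  Dana   60          63
8    AUS   Kai   48          51
group by office, mean of age_plus_3:
office
AUS    47.5
CHI    53.4
Name: age_plus_3, dtype: float64
reset_index():
  office  age_plus_3
0    AUS        47.5
1    CHI        53.4
Then the mean of column 'age_plus_3': 50.45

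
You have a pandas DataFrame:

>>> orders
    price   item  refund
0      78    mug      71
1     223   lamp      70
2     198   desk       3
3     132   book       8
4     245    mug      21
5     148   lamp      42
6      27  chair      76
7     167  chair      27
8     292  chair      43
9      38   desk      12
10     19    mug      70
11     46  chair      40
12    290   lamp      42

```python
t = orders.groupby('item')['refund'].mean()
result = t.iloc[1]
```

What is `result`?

46.5

group by item, mean of refund:
item
book      8.000000
chair    46.500000
desk      7.500000
lamp     51.333333
mug      54.000000
Name: refund, dtype: float64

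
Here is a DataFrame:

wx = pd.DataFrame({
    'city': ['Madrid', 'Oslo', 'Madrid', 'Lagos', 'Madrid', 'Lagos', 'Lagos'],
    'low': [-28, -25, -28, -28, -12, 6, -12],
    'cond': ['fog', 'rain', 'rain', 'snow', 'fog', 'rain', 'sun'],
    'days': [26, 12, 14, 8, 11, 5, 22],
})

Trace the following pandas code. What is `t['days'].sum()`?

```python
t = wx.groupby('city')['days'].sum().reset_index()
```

98

group by city, sum of days:
city
Lagos     35
Madrid    51
Oslo      12
Name: days, dtype: int64
reset_index():
     city  days
0   Lagos    35
1  Madrid    51
2    Oslo    12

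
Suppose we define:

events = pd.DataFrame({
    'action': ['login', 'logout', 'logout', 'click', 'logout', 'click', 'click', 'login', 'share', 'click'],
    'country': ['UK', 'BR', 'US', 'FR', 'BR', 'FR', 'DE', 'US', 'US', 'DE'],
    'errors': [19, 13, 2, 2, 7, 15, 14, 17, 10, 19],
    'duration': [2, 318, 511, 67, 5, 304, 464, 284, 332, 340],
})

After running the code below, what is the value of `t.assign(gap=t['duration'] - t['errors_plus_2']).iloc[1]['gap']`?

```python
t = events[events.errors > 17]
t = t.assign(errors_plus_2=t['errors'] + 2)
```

filter rows where errors > 17:
  action country  errors  duration
0  login      UK      19         2
9  click      DE      19       340
add column errors_plus_2 = t['errors'] + 2:
  action country  errors  duration  errors_plus_2
0  login      UK      19         2             21
9  click      DE      19       340             21
add column gap = t['duration'] - t['errors_plus_2']:
  action country  errors  duration  errors_plus_2  gap
0  login      UK      19         2             21  -19
9  click      DE      19       340             21  319
Taking the value at position 1, column 'gap' gives 319.

319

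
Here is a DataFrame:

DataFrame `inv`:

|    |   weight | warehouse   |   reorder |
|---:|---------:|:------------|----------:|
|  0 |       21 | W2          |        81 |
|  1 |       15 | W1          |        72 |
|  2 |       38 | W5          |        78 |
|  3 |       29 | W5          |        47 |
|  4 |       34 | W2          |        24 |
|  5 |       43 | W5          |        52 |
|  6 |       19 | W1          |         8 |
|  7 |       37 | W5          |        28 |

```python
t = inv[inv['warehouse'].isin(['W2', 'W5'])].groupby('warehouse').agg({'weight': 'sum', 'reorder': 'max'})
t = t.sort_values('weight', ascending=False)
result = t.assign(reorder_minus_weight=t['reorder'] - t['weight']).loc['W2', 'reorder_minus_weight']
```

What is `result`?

26

filter rows where warehouse in ['W2', 'W5']:
   weight warehouse  reorder
0      21        W2       81
2      38        W5       78
3      29        W5       47
4      34        W2       24
5      43        W5       52
7      37        W5       28
group by warehouse: sum(weight), max(reorder):
           weight  reorder
warehouse                 
W2             55       81
W5            147       78
sort by weight descending:
           weight  reorder
warehouse                 
W5            147       78
W2             55       81
add column reorder_minus_weight = t['reorder'] - t['weight']:
           weight  reorder  reorder_minus_weight
warehouse                                       
W5            147       78                   -69
W2             55       81                    26
Taking the value at row 'W2', column 'reorder_minus_weight' gives 26.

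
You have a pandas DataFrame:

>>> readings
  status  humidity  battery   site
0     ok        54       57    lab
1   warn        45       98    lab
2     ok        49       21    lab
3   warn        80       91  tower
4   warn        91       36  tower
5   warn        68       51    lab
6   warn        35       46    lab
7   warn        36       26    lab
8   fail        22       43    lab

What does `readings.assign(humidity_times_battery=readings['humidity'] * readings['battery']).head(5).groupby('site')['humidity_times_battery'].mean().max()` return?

5278.0

add column humidity_times_battery = readings['humidity'] * readings['battery']:
  status  humidity  battery   site  humidity_times_battery
0     ok        54       57    lab                    3078
1   warn        45       98    lab                    4410
2     ok        49       21    lab                    1029
3   warn        80       91  tower                    7280
4   warn        91       36  tower                    3276
5   warn        68       51    lab                    3468
6   warn        35       46    lab                    1610
7   warn        36       26    lab                     936
8   fail        22       43    lab                     946
take first 5 rows:
  status  humidity  battery   site  humidity_times_battery
0     ok        54       57    lab                    3078
1   warn        45       98    lab                    4410
2     ok        49       21    lab                    1029
3   warn        80       91  tower                    7280
4   warn        91       36  tower                    3276
group by site, mean of humidity_times_battery:
site
lab      2839.0
tower    5278.0
Name: humidity_times_battery, dtype: float64
Taking the max of the resulting series gives 5278.0.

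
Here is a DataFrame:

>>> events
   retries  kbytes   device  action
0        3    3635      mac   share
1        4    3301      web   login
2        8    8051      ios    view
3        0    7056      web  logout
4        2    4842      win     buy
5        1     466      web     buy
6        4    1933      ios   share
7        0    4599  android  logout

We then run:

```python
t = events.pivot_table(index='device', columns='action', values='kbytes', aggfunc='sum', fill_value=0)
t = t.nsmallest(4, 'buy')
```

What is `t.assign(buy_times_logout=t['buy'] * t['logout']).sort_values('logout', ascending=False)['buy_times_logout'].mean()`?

822024.0

pivot: rows=device, cols=action, sum(kbytes):
action    buy  login  logout  share  view
device                                   
android     0      0    4599      0     0
ios         0      0       0   1933  8051
mac         0      0       0   3635     0
web       466   3301    7056      0     0
win      4842      0       0      0     0
take 4 rows with smallest buy:
action   buy  login  logout  share  view
device                                  
android    0      0    4599      0     0
ios        0      0       0   1933  8051
mac        0      0       0   3635     0
web      466   3301    7056      0     0
add column buy_times_logout = t['buy'] * t['logout']:
action   buy  login  logout  share  view  buy_times_logout
device                                                    
android    0      0    4599      0     0                 0
ios        0      0       0   1933  8051                 0
mac        0      0       0   3635     0                 0
web      466   3301    7056      0     0           3288096
sort by logout descending:
action   buy  login  logout  share  view  buy_times_logout
device                                                    
web      466   3301    7056      0     0           3288096
android    0      0    4599      0     0                 0
ios        0      0       0   1933  8051                 0
mac        0      0       0   3635     0                 0
mean of column 'buy_times_logout' → 822024.0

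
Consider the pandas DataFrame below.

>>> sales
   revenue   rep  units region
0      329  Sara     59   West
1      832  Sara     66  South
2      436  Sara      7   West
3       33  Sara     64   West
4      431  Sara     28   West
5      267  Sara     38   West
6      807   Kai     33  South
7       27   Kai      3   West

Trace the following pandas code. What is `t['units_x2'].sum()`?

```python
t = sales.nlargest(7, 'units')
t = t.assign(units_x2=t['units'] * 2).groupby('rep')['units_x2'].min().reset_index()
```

80

take 7 rows with largest units:
   revenue   rep  units region
1      832  Sara     66  South
3       33  Sara     64   West
0      329  Sara     59   West
5      267  Sara     38   West
6      807   Kai     33  South
4      431  Sara     28   West
2      436  Sara      7   West
add column units_x2 = t['units'] * 2:
   revenue   rep  units region  units_x2
1      832  Sara     66  South       132
3       33  Sara     64   West       128
0      329  Sara     59   West       118
5      267  Sara     38   West        76
6      807   Kai     33  South        66
4      431  Sara     28   West        56
2      436  Sara      7   West        14
group by rep, min of units_x2:
rep
Kai     66
Sara    14
Name: units_x2, dtype: int64
reset_index():
    rep  units_x2
0   Kai        66
1  Sara        14
Finally, sum of column 'units_x2' = 80.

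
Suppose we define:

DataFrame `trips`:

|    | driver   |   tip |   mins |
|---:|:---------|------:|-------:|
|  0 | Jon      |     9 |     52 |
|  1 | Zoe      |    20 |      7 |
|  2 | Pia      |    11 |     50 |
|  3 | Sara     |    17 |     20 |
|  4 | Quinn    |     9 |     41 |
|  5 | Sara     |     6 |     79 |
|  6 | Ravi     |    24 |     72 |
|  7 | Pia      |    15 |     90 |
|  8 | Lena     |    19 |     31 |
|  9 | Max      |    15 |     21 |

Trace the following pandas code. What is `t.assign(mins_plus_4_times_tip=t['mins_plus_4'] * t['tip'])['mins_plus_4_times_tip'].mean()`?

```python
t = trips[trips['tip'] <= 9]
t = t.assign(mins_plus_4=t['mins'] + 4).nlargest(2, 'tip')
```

454.5

filter rows where tip <= 9:
  driver  tip  mins
0    Jon    9    52
4  Quinn    9    41
5   Sara    6    79
add column mins_plus_4 = t['mins'] + 4:
  driver  tip  mins  mins_plus_4
0    Jon    9    52           56
4  Quinn    9    41           45
5   Sara    6    79           83
take 2 rows with largest tip:
  driver  tip  mins  mins_plus_4
0    Jon    9    52           56
4  Quinn    9    41           45
add column mins_plus_4_times_tip = t['mins_plus_4'] * t['tip']:
  driver  tip  mins  mins_plus_4  mins_plus_4_times_tip
0    Jon    9    52           56                    504
4  Quinn    9    41           45                    405
mean of column 'mins_plus_4_times_tip' → 454.5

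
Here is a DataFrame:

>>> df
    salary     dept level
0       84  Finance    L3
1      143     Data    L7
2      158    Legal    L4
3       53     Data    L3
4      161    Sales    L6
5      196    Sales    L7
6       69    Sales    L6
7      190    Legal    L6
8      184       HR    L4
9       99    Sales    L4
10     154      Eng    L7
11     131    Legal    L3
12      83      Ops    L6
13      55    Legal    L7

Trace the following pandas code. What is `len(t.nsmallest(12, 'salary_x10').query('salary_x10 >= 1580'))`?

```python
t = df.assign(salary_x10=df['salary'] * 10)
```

add column salary_x10 = df['salary'] * 10:
    salary     dept level  salary_x10
0       84  Finance    L3         840
1      143     Data    L7        1430
2      158    Legal    L4        1580
3       53     Data    L3         530
4      161    Sales    L6        1610
5      196    Sales    L7        1960
6       69    Sales    L6         690
7      190    Legal    L6        1900
8      184       HR    L4        1840
9       99    Sales    L4         990
10     154      Eng    L7        1540
11     131    Legal    L3        1310
12      83      Ops    L6         830
13      55    Legal    L7         550
take 12 rows with smallest salary_x10:
    salary     dept level  salary_x10
3       53     Data    L3         530
13      55    Legal    L7         550
6       69    Sales    L6         690
12      83      Ops    L6         830
0       84  Finance    L3         840
9       99    Sales    L4         990
11     131    Legal    L3        1310
1      143     Data    L7        1430
10     154      Eng    L7        1540
2      158    Legal    L4        1580
4      161    Sales    L6        1610
8      184       HR    L4        1840
filter rows where salary_x10 >= 1580:
   salary   dept level  salary_x10
2     158  Legal    L4        1580
4     161  Sales    L6        1610
8     184     HR    L4        1840

3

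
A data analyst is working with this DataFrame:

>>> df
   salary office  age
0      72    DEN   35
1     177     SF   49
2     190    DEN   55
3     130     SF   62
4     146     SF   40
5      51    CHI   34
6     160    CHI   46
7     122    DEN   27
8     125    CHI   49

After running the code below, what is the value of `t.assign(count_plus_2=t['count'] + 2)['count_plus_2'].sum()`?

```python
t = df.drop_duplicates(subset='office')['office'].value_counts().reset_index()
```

drop duplicate office (keep=first):
   salary office  age
0      72    DEN   35
1     177     SF   49
5      51    CHI   34
value_counts of office:
office
DEN    1
SF     1
CHI    1
Name: count, dtype: int64
reset_index():
  office  count
0    DEN      1
1     SF      1
2    CHI      1
add column count_plus_2 = t['count'] + 2:
  office  count  count_plus_2
0    DEN      1             3
1     SF      1             3
2    CHI      1             3
Then the sum of column 'count_plus_2': 9

9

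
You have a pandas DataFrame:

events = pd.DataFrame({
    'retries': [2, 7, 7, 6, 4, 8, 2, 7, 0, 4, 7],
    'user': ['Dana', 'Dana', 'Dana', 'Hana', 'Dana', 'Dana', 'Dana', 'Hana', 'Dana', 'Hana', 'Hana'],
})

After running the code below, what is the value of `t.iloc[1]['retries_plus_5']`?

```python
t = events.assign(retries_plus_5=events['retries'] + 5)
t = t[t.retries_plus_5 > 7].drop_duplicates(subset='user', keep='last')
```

12

add column retries_plus_5 = events['retries'] + 5:
    retries  user  retries_plus_5
0         2  Dana               7
1         7  Dana              12
2         7  Dana              12
3         6  Hana              11
4         4  Dana               9
5         8  Dana              13
6         2  Dana               7
7         7  Hana              12
8         0  Dana               5
9         4  Hana               9
10        7  Hana              12
filter rows where retries_plus_5 > 7:
    retries  user  retries_plus_5
1         7  Dana              12
2         7  Dana              12
3         6  Hana              11
4         4  Dana               9
5         8  Dana              13
7         7  Hana              12
9         4  Hana               9
10        7  Hana              12
drop duplicate user (keep=last):
    retries  user  retries_plus_5
5         8  Dana              13
10        7  Hana              12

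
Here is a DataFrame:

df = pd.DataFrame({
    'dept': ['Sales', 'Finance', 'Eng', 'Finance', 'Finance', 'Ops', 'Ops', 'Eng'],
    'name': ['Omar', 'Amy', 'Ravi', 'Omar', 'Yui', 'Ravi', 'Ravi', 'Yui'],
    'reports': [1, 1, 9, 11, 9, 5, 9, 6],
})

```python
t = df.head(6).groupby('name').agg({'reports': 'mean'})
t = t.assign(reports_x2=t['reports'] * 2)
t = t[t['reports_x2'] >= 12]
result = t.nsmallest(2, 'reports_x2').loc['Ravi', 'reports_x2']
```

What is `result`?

take first 6 rows:
      dept  name  reports
0    Sales  Omar        1
1  Finance   Amy        1
2      Eng  Ravi        9
3  Finance  Omar       11
4  Finance   Yui        9
5      Ops  Ravi        5
group by name, mean of reports:
      reports
name         
Amy       1.0
Omar      6.0
Ravi      7.0
Yui       9.0
add column reports_x2 = t['reports'] * 2:
      reports  reports_x2
name                     
Amy       1.0         2.0
Omar      6.0        12.0
Ravi      7.0        14.0
Yui       9.0        18.0
filter rows where reports_x2 >= 12:
      reports  reports_x2
name                     
Omar      6.0        12.0
Ravi      7.0        14.0
Yui       9.0        18.0
take 2 rows with smallest reports_x2:
      reports  reports_x2
name                     
Omar      6.0        12.0
Ravi      7.0        14.0
value at row 'Ravi', column 'reports_x2' → 14.0

14.0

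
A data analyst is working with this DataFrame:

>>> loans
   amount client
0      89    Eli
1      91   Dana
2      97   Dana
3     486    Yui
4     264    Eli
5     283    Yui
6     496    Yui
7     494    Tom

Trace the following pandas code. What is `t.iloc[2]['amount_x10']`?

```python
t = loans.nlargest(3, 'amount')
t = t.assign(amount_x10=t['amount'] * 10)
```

4860

take 3 rows with largest amount:
   amount client
6     496    Yui
7     494    Tom
3     486    Yui
add column amount_x10 = t['amount'] * 10:
   amount client  amount_x10
6     496    Yui        4960
7     494    Tom        4940
3     486    Yui        4860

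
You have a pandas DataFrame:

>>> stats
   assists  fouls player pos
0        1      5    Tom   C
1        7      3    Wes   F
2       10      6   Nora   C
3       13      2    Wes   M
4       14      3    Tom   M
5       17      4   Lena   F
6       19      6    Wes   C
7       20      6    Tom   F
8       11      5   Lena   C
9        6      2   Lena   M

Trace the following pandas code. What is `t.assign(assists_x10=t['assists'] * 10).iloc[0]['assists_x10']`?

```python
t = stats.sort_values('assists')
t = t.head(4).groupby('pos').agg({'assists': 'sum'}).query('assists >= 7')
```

sort by assists:
   assists  fouls player pos
0        1      5    Tom   C
9        6      2   Lena   M
1        7      3    Wes   F
2       10      6   Nora   C
8       11      5   Lena   C
3       13      2    Wes   M
4       14      3    Tom   M
5       17      4   Lena   F
6       19      6    Wes   C
7       20      6    Tom   F
take first 4 rows:
   assists  fouls player pos
0        1      5    Tom   C
9        6      2   Lena   M
1        7      3    Wes   F
2       10      6   Nora   C
group by pos, sum of assists:
     assists
pos         
C         11
F          7
M          6
filter rows where assists >= 7:
     assists
pos         
C         11
F          7
add column assists_x10 = t['assists'] * 10:
     assists  assists_x10
pos                      
C         11          110
F          7           70
value at position 0, column 'assists_x10' → 110

110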